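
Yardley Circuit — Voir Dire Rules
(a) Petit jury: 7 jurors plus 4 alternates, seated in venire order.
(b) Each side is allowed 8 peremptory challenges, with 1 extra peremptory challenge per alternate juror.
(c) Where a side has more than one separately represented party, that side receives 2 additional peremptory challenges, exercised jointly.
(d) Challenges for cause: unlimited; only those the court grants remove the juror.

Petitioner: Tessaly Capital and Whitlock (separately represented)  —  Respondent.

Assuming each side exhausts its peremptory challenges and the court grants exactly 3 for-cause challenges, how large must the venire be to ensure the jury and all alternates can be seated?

40

Seats to fill: 7 + 4 alternates = 11.
Peremptories — Petitioner: 8 + 1×4 + 2 = 14; Respondent: 8 + 1×4 = 12; total 26.
For-cause removals: 3.
Minimum venire: 11 + 26 + 3 = 40.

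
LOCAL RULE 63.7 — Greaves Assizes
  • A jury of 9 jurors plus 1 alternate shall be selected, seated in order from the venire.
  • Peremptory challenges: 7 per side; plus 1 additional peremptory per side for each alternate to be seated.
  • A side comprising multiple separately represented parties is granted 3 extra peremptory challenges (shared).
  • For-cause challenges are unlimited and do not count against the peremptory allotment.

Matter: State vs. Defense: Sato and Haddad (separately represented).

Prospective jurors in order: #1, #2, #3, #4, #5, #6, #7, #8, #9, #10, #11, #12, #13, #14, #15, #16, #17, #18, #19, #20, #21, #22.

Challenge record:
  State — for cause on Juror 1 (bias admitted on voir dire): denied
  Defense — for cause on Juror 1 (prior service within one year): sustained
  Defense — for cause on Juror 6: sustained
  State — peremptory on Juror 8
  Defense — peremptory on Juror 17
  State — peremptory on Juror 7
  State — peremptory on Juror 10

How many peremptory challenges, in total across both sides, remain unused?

State allotment: 7 base + 1 × 1 alternate = 8. Defense allotment: 7 base + 1 × 1 alternate + 3 multi-party = 11.
State peremptories used: #8, #7, #10 — 3 (the for-cause on #1 doesn't count).
Defense peremptories used: #17 — 1 (for-cause on #1, #6 don't count).
Remaining: (8 − 3) + (11 − 1) = 15.

15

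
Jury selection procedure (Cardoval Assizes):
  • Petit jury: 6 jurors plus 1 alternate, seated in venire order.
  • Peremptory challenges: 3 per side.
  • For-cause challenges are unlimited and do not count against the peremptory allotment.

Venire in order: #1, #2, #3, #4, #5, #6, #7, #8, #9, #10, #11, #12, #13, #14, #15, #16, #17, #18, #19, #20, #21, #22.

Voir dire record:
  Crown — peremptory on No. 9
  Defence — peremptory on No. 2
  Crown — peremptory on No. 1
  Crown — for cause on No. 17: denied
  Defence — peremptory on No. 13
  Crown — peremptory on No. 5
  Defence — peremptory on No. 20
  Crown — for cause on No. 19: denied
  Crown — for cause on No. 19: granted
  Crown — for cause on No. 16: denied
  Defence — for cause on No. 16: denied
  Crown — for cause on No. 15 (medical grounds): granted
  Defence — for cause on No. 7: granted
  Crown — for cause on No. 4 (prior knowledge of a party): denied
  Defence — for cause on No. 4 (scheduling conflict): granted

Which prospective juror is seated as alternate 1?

14

Removed: #1, #2, #4, #5, #7, #9, #13, #15, #19, #20. (#16, #17 stay — for-cause denied.)
Seating in order: seats 1–6 → #3, #6, #8, #10, #11, #12; alternates → #14.
So alternate 1 is #14.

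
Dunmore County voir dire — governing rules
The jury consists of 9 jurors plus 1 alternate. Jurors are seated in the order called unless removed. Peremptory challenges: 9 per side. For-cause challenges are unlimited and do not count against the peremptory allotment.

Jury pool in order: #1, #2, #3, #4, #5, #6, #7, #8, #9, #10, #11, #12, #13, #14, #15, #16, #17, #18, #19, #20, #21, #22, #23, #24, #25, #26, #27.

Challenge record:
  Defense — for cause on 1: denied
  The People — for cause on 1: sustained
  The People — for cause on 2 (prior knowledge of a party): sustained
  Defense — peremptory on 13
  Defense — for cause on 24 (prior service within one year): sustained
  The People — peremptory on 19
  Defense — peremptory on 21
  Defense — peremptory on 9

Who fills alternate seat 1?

14

Removed: #1, #2, #9, #13, #19, #21, #24.
Filling seats in venire order through position 10: #3, #4, #5, #6, #7, #8, #10, #11, #12, #14.
So alternate 1 is #14.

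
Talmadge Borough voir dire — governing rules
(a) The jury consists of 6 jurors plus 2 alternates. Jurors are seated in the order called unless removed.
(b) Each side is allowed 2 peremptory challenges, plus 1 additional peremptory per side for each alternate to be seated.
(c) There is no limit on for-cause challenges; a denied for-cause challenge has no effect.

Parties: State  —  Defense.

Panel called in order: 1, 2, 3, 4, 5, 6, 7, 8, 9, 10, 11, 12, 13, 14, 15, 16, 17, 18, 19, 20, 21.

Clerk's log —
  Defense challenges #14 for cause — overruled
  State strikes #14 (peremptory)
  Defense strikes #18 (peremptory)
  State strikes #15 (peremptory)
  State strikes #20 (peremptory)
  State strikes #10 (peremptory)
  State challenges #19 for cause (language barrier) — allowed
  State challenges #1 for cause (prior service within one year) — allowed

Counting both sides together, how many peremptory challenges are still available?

State allotment: 2 base + 1 × 2 alternates = 4. Defense allotment: 2 base + 1 × 2 alternates = 4.
State peremptories used: #14, #15, #20, #10 — 4 (for-cause on #19, #1 don't count).
Defense peremptories used: #18 — 1 (the for-cause on #14 doesn't count).
Remaining: (4 − 4) + (4 − 1) = 3.

3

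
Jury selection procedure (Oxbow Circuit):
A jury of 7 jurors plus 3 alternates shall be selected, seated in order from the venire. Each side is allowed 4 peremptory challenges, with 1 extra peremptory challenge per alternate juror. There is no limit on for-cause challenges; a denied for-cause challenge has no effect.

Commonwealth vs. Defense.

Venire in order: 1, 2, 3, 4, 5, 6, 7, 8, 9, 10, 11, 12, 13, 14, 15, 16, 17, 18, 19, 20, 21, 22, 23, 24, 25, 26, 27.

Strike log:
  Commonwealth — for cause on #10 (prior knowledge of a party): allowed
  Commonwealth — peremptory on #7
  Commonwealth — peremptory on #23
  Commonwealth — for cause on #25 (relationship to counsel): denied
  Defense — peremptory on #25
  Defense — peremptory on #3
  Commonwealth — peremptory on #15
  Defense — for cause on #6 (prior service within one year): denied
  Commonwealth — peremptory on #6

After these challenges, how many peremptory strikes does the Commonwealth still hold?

Commonwealth allotment: 4 base + 1 × 3 alternates = 7.
Commonwealth peremptories used: #7, #23, #15, #6 — 4 (for-cause on #10, #25 don't count).
Remaining: 7 − 4 = 3.

3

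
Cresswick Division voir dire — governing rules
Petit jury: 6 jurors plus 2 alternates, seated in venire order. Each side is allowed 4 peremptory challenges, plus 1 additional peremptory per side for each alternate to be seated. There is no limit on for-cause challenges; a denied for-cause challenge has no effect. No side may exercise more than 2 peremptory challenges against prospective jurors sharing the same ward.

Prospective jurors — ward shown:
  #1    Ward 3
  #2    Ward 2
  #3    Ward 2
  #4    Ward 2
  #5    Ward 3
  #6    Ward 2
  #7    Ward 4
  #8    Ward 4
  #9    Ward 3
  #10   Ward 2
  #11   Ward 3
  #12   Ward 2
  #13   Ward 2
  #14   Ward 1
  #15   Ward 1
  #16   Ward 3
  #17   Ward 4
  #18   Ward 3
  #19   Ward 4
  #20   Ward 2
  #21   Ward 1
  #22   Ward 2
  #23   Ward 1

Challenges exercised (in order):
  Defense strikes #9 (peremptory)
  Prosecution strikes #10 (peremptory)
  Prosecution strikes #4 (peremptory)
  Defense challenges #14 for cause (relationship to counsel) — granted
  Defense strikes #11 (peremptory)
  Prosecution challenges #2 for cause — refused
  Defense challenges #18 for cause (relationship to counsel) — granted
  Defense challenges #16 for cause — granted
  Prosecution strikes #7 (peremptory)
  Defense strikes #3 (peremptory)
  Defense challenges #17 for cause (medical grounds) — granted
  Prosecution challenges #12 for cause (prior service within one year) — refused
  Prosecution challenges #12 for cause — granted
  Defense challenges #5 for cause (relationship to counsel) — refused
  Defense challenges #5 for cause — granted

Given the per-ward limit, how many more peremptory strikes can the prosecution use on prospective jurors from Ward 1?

2

Prosecution peremptories so far: #10, #4, #7 — 3 of 6 used, 3 left overall.
Against Ward 1: none yet — per-ward cap 2 leaves 2.
Binding limit: min(3, 2) = 2.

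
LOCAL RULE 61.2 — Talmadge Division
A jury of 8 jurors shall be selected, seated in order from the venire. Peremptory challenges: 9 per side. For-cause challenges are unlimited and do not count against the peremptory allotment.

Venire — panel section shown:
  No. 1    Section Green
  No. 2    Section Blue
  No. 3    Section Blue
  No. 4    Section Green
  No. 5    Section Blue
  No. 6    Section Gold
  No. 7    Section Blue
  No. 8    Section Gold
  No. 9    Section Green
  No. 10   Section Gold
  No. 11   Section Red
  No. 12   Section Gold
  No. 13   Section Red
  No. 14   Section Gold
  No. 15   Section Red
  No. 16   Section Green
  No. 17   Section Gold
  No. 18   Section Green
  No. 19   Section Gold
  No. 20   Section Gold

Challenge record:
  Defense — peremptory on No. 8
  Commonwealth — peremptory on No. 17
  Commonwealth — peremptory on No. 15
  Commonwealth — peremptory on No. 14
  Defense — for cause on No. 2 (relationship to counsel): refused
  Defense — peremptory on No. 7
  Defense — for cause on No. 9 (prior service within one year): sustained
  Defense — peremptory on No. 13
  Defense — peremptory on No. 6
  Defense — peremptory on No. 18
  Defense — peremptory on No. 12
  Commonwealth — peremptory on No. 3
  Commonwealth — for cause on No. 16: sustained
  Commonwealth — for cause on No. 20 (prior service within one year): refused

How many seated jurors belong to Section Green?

Removed: #3, #6, #7, #8, #9, #12, #13, #14, #15, #16, #17, #18.
Seated jurors 1–8: #1, #2, #4, #5, #10, #11, #19, #20.
Of those, in Section Green: #1, #4 → 2.

2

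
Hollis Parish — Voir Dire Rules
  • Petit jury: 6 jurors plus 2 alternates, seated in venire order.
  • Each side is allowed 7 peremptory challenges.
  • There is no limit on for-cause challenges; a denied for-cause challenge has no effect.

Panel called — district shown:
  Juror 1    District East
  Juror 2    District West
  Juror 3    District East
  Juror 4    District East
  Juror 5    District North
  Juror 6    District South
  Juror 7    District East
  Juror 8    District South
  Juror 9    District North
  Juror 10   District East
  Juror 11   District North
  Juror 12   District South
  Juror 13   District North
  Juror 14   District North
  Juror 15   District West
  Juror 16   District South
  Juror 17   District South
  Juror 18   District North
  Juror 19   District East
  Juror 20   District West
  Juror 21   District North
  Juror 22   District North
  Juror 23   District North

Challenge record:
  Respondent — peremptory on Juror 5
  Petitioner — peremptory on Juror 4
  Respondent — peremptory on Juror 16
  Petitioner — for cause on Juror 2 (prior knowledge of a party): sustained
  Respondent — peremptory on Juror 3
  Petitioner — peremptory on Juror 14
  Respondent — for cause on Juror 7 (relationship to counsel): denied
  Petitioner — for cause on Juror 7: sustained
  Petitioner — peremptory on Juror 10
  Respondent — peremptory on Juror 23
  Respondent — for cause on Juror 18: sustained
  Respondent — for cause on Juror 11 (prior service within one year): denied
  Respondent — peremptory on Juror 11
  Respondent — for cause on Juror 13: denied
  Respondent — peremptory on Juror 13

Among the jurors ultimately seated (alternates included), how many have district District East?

Removed: #2, #3, #4, #5, #7, #10, #11, #13, #14, #16, #18, #23.
Seated (8 incl. alternates): #1, #6, #8, #9, #12, #15, #17, #19.
Of those, in District East: #1, #19 → 2.

2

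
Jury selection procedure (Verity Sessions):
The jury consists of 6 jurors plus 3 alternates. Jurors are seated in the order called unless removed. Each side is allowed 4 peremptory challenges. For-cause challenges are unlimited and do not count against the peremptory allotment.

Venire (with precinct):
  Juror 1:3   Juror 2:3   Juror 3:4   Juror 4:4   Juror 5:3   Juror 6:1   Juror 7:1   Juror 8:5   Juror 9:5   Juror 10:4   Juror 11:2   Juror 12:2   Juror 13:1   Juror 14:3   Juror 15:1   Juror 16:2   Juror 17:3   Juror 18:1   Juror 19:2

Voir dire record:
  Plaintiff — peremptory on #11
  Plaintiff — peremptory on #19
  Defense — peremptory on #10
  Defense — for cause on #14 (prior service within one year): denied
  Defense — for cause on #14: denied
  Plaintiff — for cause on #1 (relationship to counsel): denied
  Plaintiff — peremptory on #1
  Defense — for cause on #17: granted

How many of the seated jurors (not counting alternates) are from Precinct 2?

0

Removed: #1, #10, #11, #17, #19.
Seated jurors 1–6: #2, #3, #4, #5, #6, #7 (alternates #8, #9, #12 not counted).
None of those are in Precinct 2 → 0.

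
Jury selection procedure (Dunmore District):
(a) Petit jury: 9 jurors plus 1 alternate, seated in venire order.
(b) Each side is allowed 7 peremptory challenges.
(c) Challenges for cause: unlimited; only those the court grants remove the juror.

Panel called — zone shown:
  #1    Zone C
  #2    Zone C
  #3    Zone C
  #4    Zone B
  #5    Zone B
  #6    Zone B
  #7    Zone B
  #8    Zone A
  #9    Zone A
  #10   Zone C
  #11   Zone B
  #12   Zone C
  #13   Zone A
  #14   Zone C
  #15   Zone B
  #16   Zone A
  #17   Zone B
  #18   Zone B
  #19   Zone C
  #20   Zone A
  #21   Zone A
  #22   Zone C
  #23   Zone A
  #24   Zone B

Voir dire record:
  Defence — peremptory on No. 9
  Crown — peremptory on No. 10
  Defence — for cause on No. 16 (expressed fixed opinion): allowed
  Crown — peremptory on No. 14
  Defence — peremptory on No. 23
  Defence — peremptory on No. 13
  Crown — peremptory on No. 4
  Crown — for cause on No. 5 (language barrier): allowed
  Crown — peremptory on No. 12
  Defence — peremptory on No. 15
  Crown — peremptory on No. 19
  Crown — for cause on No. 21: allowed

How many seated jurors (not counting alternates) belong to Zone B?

Removed: #4, #5, #9, #10, #12, #13, #14, #15, #16, #19, #21, #23.
Seated jurors 1–9: #1, #2, #3, #6, #7, #8, #11, #17, #18 (alternates #20 not counted).
Of those, in Zone B: #6, #7, #11, #17, #18 → 5.

5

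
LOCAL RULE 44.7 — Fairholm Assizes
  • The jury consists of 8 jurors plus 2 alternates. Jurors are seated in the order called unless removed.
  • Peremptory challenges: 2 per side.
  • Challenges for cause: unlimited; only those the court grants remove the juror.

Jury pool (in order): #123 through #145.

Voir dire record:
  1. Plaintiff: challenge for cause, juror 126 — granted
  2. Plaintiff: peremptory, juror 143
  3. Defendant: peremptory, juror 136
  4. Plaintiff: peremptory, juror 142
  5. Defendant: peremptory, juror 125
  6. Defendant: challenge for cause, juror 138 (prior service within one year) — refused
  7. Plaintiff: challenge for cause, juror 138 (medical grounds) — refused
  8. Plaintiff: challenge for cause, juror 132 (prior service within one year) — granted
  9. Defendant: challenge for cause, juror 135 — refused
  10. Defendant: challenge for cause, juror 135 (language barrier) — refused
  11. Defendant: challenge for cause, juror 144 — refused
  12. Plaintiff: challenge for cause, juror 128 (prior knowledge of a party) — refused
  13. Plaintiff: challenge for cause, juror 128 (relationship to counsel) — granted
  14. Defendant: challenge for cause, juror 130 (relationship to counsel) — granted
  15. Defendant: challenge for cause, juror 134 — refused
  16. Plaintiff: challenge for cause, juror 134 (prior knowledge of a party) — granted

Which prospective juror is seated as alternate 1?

Removed: #125, #126, #128, #130, #132, #134, #136, #142, #143. (#135, #138, #144 stay — for-cause denied.)
Seating in order: seats 1–8 → #123, #124, #127, #129, #131, #133, #135, #137; alternates → #138, #139.
So alternate 1 is #138.

138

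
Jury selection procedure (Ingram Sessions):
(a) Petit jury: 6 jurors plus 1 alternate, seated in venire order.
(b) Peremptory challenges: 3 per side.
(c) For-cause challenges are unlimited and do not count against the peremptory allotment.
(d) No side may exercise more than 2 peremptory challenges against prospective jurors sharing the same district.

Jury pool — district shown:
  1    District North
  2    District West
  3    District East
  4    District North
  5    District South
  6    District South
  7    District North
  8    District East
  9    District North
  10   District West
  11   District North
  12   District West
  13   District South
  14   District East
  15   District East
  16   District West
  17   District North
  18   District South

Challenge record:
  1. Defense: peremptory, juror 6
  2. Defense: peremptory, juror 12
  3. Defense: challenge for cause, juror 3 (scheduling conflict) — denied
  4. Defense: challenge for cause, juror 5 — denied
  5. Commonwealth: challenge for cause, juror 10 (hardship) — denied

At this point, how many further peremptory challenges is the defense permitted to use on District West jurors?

1

Defense peremptories so far: #6, #12 — 2 of 3 used, 1 left overall.
Against District West: #12 — 1 used; per-district cap 2 leaves 1.
Binding limit: min(1, 1) = 1.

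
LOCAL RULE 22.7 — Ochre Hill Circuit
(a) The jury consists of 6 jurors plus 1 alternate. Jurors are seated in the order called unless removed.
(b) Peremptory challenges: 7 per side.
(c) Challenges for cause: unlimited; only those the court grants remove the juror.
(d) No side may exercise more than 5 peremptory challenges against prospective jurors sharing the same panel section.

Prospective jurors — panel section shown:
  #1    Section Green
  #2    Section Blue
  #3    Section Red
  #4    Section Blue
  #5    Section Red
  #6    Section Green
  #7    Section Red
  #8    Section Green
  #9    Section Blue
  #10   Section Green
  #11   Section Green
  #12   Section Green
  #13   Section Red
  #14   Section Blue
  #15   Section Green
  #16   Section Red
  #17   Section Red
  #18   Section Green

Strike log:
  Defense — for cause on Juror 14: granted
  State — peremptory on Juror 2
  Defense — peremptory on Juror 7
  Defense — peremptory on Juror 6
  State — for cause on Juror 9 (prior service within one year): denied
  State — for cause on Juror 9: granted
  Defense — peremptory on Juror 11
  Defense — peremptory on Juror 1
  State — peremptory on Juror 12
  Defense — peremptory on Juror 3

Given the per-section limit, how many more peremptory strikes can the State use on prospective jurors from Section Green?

4

State peremptories so far: #2, #12 — 2 of 7 used, 5 left overall.
Against Section Green: #12 — 1 used; per-section cap 5 leaves 4.
Binding limit: min(5, 4) = 4.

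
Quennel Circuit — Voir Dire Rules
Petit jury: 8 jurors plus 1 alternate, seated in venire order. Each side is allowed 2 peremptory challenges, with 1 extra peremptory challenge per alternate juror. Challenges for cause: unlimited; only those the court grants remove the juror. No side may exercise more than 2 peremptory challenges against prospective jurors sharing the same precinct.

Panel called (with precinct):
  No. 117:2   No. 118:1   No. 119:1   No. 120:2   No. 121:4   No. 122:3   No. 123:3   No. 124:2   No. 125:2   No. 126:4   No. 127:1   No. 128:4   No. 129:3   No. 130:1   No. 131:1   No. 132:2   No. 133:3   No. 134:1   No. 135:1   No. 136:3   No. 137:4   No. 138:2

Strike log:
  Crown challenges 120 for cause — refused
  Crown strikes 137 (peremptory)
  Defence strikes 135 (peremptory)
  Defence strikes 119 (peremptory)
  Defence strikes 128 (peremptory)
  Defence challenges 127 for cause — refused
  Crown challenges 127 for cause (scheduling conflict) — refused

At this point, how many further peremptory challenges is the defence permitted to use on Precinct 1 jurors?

Defence peremptories so far: #135, #119, #128 — 3 of 3 used, 0 left overall.
Against Precinct 1: #135, #119 — 2 used; per-precinct cap 2 leaves 0.
Binding limit: min(0, 0) = 0.

0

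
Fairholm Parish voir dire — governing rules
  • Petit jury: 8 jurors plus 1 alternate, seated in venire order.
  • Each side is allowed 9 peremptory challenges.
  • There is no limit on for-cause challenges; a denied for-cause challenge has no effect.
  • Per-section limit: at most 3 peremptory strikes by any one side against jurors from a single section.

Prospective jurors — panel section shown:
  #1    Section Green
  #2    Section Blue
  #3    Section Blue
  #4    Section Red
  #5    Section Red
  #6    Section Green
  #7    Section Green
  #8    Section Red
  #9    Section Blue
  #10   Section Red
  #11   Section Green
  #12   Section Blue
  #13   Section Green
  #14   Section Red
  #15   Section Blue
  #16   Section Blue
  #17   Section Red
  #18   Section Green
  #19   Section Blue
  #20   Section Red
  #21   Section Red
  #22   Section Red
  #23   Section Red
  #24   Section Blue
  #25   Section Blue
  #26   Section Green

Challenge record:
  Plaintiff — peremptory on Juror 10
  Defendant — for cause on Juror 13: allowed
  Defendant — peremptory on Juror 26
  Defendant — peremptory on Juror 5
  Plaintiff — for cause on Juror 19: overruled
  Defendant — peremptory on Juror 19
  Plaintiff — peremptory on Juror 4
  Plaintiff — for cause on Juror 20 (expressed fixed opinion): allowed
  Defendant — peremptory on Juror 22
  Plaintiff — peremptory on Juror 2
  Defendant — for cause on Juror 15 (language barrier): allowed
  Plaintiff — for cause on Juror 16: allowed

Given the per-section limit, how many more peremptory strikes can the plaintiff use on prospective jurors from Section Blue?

2

Plaintiff peremptories so far: #10, #4, #2 — 3 of 9 used, 6 left overall.
Against Section Blue: #2 — 1 used; per-section cap 3 leaves 2.
Binding limit: min(6, 2) = 2.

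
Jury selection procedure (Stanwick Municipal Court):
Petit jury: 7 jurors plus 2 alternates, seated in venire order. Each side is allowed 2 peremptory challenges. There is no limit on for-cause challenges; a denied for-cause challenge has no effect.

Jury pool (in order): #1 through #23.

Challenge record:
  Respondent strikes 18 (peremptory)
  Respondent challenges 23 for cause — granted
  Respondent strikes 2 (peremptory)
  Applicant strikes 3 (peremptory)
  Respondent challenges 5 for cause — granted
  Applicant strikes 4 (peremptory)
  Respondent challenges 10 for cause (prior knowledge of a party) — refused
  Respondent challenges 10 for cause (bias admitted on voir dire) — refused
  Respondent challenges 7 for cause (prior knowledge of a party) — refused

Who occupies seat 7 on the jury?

11

Removed: #2, #3, #4, #5, #18, #23. (#7, #10 stay — for-cause denied.)
Seating in order: seats 1–7 → #1, #6, #7, #8, #9, #10, #11; alternates → #12, #13.
So seat 7 is #11.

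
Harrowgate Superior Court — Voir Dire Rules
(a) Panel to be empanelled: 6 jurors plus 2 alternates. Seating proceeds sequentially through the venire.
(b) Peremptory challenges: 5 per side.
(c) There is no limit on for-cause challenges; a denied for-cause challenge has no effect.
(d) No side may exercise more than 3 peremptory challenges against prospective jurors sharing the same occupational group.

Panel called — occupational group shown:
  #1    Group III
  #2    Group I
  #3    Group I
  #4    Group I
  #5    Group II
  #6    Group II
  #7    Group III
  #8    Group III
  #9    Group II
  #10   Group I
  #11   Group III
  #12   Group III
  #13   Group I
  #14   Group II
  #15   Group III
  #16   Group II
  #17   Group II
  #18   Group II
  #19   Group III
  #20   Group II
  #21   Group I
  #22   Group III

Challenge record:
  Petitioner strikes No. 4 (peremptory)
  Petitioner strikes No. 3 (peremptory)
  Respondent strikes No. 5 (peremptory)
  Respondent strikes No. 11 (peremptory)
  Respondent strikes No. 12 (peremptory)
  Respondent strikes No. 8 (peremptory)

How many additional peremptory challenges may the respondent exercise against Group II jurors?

Respondent peremptories so far: #5, #11, #12, #8 — 4 of 5 used, 1 left overall.
Against Group II: #5 — 1 used; per-group cap 3 leaves 2.
Binding limit: min(1, 2) = 1.

1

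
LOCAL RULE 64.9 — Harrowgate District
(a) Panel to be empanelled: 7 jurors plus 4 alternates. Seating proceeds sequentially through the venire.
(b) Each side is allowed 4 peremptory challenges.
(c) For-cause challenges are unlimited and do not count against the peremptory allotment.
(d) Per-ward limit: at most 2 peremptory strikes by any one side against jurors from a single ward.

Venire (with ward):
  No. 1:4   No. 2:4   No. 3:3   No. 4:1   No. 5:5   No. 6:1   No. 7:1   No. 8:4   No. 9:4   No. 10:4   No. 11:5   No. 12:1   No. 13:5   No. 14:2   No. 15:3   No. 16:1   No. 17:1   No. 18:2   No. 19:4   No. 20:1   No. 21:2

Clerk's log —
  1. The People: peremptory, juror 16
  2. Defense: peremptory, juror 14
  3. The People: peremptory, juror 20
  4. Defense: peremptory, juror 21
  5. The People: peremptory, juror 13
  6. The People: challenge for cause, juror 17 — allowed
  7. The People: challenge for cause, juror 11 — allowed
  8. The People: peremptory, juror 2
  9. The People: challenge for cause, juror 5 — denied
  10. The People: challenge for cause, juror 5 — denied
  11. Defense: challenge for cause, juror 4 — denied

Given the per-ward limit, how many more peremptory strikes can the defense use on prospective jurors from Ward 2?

0

Defense peremptories so far: #14, #21 — 2 of 4 used, 2 left overall.
Against Ward 2: #14, #21 — 2 used; per-ward cap 2 leaves 0.
Binding limit: min(2, 0) = 0.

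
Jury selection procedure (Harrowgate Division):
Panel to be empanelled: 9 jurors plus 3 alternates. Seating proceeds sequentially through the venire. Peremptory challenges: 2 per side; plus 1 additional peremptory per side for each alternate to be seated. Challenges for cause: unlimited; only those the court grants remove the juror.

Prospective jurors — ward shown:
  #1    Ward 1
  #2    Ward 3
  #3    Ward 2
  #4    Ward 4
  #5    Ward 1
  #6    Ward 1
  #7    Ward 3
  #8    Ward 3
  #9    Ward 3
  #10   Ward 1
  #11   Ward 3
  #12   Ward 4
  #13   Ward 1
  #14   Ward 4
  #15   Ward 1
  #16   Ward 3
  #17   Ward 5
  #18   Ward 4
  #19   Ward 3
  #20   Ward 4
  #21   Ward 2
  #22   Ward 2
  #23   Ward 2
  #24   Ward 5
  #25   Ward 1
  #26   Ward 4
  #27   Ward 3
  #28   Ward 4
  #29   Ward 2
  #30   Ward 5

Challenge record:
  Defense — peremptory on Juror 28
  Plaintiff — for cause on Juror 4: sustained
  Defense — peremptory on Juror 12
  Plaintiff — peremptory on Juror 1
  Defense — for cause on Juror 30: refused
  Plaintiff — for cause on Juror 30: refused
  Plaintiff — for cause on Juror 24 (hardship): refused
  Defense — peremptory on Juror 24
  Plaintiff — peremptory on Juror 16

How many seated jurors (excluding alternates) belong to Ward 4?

0

Removed: #1, #4, #12, #16, #24, #28.
Seated jurors 1–9: #2, #3, #5, #6, #7, #8, #9, #10, #11 (alternates #13, #14, #15 not counted).
None of those are in Ward 4 → 0.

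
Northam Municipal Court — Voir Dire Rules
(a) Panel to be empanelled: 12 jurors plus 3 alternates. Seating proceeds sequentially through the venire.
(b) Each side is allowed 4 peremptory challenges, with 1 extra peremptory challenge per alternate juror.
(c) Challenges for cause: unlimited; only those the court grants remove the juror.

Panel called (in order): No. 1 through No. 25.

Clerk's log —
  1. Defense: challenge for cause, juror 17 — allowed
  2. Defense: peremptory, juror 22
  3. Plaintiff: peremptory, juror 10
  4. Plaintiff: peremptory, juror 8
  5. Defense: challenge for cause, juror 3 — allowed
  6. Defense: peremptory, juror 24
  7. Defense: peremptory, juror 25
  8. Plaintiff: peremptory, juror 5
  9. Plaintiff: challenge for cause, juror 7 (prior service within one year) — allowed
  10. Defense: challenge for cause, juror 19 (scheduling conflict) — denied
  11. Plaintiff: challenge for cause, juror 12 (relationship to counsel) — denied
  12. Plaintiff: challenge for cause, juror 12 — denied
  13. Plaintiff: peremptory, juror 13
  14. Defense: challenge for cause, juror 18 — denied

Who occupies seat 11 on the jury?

Removed: #3, #5, #7, #8, #10, #13, #17, #22, #24, #25. (#12, #18, #19 stay — for-cause denied.)
Seating in order: seats 1–12 → #1, #2, #4, #6, #9, #11, #12, #14, #15, #16, #18, #19; alternates → #20, #21, #23.
So seat 11 is #18.

18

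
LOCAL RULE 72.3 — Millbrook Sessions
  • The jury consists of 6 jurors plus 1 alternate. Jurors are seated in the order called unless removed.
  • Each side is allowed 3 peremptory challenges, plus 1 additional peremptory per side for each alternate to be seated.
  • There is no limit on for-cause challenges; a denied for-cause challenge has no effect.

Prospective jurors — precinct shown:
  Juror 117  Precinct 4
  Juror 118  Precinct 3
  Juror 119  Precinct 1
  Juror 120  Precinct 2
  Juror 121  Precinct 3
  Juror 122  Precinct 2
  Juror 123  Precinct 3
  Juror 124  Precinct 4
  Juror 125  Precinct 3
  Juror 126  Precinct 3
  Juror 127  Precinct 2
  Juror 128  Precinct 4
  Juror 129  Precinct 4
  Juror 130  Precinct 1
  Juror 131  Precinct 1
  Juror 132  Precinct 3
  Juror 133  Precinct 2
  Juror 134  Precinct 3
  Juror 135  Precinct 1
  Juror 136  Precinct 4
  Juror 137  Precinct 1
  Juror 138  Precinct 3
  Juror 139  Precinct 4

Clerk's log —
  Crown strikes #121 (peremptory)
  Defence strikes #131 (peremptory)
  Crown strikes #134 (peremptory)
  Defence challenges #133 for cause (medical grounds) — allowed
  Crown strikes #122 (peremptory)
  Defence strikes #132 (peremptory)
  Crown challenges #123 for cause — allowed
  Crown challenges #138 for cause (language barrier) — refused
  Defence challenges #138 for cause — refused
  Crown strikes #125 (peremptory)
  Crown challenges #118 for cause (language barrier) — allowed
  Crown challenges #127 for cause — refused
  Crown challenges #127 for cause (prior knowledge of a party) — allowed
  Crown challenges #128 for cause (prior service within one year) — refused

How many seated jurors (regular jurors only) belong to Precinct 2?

Removed: #118, #121, #122, #123, #125, #127, #131, #132, #133, #134.
Seated jurors 1–6: #117, #119, #120, #124, #126, #128 (alternates #129 not counted).
Of those, in Precinct 2: #120 → 1.

1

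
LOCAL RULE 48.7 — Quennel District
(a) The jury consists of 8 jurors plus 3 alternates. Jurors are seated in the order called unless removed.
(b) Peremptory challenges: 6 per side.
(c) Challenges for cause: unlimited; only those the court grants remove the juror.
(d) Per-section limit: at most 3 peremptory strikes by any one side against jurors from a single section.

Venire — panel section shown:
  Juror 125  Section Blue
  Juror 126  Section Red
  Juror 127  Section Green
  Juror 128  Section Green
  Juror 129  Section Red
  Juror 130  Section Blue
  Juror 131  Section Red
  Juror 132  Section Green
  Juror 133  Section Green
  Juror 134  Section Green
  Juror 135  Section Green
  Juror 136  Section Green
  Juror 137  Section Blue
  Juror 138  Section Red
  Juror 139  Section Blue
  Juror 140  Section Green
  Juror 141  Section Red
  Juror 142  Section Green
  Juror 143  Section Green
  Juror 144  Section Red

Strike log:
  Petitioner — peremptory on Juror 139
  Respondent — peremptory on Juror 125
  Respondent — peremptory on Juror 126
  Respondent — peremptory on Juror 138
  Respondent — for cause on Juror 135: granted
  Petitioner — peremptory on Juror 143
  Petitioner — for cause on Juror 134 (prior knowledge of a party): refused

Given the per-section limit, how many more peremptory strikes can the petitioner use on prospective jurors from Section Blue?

2

Petitioner peremptories so far: #139, #143 — 2 of 6 used, 4 left overall.
Against Section Blue: #139 — 1 used; per-section cap 3 leaves 2.
Binding limit: min(4, 2) = 2.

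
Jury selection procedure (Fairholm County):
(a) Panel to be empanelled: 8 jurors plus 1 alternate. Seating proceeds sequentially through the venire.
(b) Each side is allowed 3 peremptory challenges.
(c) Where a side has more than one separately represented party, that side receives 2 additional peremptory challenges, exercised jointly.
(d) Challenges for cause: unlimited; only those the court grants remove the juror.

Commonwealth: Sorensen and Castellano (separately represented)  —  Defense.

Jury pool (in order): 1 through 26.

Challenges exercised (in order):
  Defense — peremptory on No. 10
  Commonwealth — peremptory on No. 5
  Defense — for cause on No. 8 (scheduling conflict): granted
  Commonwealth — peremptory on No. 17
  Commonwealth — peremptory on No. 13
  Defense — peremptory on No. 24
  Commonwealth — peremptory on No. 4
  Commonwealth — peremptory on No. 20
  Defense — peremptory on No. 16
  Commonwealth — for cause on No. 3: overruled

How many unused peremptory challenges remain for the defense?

0

Defense allotment: 3.
Defense peremptories used: #10, #24, #16 — 3 (the for-cause on #8 doesn't count).
Remaining: 3 − 3 = 0.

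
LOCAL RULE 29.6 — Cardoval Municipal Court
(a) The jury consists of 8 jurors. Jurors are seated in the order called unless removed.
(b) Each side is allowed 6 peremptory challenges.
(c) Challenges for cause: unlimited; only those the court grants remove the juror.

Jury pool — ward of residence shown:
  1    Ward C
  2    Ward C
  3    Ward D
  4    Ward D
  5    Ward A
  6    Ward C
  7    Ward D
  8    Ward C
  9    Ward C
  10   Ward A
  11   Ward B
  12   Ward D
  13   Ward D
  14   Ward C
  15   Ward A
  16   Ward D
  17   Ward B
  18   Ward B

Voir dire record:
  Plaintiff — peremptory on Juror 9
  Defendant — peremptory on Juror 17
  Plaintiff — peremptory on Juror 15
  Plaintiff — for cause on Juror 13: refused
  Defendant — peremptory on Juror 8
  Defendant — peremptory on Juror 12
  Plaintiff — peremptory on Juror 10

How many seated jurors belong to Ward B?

1

Removed: #8, #9, #10, #12, #15, #17.
Seated jurors 1–8: #1, #2, #3, #4, #5, #6, #7, #11.
Of those, in Ward B: #11 → 1.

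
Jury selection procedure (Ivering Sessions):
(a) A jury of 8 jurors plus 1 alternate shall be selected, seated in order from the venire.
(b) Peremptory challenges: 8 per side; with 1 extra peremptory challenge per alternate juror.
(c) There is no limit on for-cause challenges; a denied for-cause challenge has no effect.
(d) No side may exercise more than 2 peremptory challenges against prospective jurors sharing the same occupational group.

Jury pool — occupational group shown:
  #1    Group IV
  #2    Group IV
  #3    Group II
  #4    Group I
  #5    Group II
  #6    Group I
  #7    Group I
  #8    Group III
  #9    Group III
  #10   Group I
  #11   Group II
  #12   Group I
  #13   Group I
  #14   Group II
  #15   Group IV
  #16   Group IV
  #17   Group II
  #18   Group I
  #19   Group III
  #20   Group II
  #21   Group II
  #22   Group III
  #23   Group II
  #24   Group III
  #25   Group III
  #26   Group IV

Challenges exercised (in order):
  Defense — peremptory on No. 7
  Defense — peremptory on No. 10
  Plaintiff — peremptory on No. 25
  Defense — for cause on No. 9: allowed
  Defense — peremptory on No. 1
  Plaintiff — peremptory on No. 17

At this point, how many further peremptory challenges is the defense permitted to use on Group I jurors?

Defense peremptories so far: #7, #10, #1 — 3 of 9 used, 6 left overall.
Against Group I: #7, #10 — 2 used; per-group cap 2 leaves 0.
Binding limit: min(6, 0) = 0.

0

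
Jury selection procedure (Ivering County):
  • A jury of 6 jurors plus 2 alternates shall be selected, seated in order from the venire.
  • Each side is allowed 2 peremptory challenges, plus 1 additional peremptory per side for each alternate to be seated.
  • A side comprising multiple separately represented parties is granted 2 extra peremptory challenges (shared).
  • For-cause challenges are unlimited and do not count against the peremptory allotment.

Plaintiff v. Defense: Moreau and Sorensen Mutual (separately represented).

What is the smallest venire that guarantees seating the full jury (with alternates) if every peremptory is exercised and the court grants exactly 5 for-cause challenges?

Seats to fill: 6 + 2 alternates = 8.
Peremptories — Plaintiff: 2 + 1×2 = 4; Defense: 2 + 1×2 + 2 = 6; total 10.
For-cause removals: 5.
Minimum venire: 8 + 10 + 5 = 23.

23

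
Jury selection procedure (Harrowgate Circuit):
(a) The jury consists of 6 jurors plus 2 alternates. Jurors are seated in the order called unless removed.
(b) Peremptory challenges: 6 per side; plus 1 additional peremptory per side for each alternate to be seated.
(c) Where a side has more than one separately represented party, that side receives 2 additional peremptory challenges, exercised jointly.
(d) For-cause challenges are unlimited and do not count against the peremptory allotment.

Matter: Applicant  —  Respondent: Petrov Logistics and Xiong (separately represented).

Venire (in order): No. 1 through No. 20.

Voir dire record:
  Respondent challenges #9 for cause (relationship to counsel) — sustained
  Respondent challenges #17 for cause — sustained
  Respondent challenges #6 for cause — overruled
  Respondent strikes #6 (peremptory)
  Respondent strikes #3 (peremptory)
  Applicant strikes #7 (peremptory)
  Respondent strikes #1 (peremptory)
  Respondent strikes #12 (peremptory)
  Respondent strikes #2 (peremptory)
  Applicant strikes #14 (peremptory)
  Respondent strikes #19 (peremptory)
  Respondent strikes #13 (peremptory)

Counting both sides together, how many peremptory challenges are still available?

9

Applicant allotment: 6 base + 1 × 2 alternates = 8. Respondent allotment: 6 base + 1 × 2 alternates + 2 multi-party = 10.
Applicant peremptories used: #7, #14 — 2.
Respondent peremptories used: #6, #3, #1, #12, #2, #19, #13 — 7 (for-cause on #9, #17, #6 don't count).
Remaining: (8 − 2) + (10 − 7) = 9.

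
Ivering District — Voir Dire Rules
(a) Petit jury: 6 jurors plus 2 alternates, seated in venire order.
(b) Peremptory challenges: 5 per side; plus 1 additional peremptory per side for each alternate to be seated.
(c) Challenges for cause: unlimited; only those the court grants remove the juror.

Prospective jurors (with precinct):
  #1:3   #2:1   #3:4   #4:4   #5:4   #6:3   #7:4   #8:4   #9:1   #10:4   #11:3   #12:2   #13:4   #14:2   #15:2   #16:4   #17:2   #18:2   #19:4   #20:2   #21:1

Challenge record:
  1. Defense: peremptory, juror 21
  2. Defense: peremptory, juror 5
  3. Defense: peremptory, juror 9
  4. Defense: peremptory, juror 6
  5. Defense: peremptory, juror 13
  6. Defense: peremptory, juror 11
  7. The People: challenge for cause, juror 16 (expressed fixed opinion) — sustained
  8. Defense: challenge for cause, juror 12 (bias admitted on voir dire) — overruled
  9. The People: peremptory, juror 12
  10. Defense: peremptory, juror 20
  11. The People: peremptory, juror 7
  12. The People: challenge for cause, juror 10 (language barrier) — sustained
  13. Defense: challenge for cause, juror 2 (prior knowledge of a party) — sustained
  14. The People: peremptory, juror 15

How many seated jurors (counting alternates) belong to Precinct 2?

3

Removed: #2, #5, #6, #7, #9, #10, #11, #12, #13, #15, #16, #20, #21.
Seated (8 incl. alternates): #1, #3, #4, #8, #14, #17, #18, #19.
Of those, in Precinct 2: #14, #17, #18 → 3.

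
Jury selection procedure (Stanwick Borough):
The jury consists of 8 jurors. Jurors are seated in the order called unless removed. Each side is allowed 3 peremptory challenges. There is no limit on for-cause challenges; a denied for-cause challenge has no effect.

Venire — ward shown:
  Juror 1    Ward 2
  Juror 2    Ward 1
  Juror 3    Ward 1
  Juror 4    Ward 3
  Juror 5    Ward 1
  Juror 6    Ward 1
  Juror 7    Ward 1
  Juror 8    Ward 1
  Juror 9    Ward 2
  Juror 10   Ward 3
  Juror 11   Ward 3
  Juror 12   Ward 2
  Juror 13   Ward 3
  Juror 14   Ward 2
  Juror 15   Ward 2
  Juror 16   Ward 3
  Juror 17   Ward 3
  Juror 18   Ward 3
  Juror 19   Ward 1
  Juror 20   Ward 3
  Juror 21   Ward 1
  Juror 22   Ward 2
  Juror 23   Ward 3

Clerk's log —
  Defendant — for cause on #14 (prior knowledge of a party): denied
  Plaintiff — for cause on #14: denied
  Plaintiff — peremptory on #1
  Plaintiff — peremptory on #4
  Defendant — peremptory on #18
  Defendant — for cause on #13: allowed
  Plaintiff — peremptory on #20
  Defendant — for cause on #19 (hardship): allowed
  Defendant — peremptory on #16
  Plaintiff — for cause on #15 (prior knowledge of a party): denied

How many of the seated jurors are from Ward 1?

6

Removed: #1, #4, #13, #16, #18, #19, #20.
Seated jurors 1–8: #2, #3, #5, #6, #7, #8, #9, #10.
Of those, in Ward 1: #2, #3, #5, #6, #7, #8 → 6.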